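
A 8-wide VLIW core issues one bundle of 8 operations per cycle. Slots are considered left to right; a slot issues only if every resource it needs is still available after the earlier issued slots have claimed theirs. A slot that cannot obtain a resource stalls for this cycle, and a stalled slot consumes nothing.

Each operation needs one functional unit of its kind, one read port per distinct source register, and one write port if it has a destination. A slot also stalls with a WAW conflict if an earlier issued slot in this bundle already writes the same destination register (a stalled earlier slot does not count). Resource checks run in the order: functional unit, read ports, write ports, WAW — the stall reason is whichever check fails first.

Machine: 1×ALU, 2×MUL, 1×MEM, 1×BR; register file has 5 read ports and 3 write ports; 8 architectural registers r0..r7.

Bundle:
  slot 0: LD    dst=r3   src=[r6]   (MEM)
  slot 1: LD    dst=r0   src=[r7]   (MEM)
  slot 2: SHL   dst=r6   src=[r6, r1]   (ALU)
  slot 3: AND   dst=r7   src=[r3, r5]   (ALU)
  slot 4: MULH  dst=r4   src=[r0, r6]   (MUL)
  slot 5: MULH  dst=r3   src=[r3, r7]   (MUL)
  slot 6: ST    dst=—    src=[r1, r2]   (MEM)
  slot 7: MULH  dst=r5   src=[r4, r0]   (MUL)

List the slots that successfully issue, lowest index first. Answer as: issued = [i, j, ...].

slot 0 (MEM): ISSUE — free A1,Mu2,Ld0,B1 rp4 wp2
slot 1 (MEM): stall FU — free A1,Mu2,Ld0,B1 rp4 wp2
slot 2 (ALU): ISSUE — free A0,Mu2,Ld0,B1 rp2 wp1
slot 3 (ALU): stall FU — free A0,Mu2,Ld0,B1 rp2 wp1
slot 4 (MUL): ISSUE — free A0,Mu1,Ld0,B1 rp0 wp0
slot 5 (MUL): stall RD_PORT — free A0,Mu1,Ld0,B1 rp0 wp0
slot 6 (MEM): stall FU — free A0,Mu1,Ld0,B1 rp0 wp0
slot 7 (MUL): stall RD_PORT — free A0,Mu1,Ld0,B1 rp0 wp0

issued = [0, 2, 4]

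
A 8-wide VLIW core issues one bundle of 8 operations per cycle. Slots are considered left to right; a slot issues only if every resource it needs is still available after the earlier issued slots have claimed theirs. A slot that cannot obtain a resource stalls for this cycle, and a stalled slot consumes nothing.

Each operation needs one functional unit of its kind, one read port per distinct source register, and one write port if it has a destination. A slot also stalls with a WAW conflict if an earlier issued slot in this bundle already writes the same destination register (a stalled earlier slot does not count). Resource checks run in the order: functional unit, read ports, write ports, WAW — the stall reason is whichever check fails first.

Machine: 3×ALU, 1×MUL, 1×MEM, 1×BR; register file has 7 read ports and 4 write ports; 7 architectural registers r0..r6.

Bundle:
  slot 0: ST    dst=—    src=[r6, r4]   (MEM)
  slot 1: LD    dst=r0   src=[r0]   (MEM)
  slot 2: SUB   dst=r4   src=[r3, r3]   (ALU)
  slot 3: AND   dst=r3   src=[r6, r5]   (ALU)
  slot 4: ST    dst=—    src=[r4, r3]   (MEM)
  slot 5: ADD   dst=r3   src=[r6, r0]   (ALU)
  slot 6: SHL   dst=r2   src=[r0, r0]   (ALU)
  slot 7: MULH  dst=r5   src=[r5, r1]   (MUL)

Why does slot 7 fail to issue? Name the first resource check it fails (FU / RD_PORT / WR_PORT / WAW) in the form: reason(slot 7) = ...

slot 0 (MEM): ISSUE — free A3,Mu1,Ld0,B1 rp5 wp4
slot 1 (MEM): stall FU — free A3,Mu1,Ld0,B1 rp5 wp4
slot 2 (ALU): ISSUE — free A2,Mu1,Ld0,B1 rp4 wp3
slot 3 (ALU): ISSUE — free A1,Mu1,Ld0,B1 rp2 wp2
slot 4 (MEM): stall FU — free A1,Mu1,Ld0,B1 rp2 wp2
slot 5 (ALU): stall WAW — free A1,Mu1,Ld0,B1 rp2 wp2
slot 6 (ALU): ISSUE — free A0,Mu1,Ld0,B1 rp1 wp1
slot 7 (MUL): stall RD_PORT — free A0,Mu1,Ld0,B1 rp1 wp1

reason(slot 7) = RD_PORT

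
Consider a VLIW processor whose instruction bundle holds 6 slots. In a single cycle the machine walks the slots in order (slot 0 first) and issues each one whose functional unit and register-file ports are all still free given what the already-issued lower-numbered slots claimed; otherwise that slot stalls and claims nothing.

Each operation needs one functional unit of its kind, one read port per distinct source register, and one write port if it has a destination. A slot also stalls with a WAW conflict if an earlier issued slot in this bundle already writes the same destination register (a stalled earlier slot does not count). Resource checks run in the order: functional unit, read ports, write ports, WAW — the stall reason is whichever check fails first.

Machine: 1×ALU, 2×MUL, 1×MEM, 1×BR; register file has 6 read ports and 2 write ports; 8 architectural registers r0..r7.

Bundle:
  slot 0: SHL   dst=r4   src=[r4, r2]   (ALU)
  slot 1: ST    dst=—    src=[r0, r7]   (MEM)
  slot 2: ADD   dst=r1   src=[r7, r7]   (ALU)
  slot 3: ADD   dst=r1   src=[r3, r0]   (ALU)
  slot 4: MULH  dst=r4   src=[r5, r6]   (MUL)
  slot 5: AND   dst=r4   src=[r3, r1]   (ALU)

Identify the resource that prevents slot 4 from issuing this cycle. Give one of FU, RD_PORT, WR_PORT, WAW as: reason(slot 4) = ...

  0. ALU→r4 ⇒ go  {0A/2Mu/1Ld/1B | 4r 1w}
  1. MEM ⇒ go  {0A/2Mu/0Ld/1B | 2r 1w}
  2. ALU→r1 ⇒ no(FU)  {0A/2Mu/0Ld/1B | 2r 1w}
  3. ALU→r1 ⇒ no(FU)  {0A/2Mu/0Ld/1B | 2r 1w}
  4. MUL→r4 ⇒ no(WAW)  {0A/2Mu/0Ld/1B | 2r 1w}
  5. ALU→r4 ⇒ no(FU)  {0A/2Mu/0Ld/1B | 2r 1w}

reason(slot 4) = WAW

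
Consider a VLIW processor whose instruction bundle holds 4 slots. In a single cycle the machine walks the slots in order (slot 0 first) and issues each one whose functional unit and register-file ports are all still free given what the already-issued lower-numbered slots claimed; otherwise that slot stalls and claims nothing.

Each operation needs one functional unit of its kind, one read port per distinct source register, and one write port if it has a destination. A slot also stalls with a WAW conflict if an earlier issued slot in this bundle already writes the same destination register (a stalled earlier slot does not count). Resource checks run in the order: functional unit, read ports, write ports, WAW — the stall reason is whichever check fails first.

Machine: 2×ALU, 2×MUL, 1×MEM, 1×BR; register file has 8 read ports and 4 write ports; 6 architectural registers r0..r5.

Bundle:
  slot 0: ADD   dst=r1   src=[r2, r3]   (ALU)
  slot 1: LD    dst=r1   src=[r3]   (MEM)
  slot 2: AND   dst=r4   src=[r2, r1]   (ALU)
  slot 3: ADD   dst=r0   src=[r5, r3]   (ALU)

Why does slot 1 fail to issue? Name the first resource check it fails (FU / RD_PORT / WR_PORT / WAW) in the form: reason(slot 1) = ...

  0. ALU→r1 ⇒ go  {1A/2Mu/1Ld/1B | 6r 3w}
  1. MEM→r1 ⇒ no(WAW)  {1A/2Mu/1Ld/1B | 6r 3w}
  2. ALU→r4 ⇒ go  {0A/2Mu/1Ld/1B | 4r 2w}
  3. ALU→r0 ⇒ no(FU)  {0A/2Mu/1Ld/1B | 4r 2w}

reason(slot 1) = WAW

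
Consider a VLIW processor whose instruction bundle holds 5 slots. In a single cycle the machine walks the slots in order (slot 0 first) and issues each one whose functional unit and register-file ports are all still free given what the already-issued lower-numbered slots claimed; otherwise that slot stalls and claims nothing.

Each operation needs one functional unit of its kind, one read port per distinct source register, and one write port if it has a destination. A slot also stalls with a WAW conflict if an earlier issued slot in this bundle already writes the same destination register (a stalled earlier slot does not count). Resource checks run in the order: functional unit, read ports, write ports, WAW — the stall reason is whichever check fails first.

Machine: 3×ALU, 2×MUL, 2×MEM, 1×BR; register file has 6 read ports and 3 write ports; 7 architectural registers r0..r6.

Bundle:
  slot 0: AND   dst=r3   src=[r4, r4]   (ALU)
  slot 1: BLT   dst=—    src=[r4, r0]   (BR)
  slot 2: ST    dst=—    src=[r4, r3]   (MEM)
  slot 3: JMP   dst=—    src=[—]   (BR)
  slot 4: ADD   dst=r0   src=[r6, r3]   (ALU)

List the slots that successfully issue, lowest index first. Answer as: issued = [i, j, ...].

issued = [0, 1, 2]

slot 0 (ALU): ISSUE — free A2,Mu2,Ld2,B1 rp5 wp2
slot 1 (BR): ISSUE — free A2,Mu2,Ld2,B0 rp3 wp2
slot 2 (MEM): ISSUE — free A2,Mu2,Ld1,B0 rp1 wp2
slot 3 (BR): stall FU — free A2,Mu2,Ld1,B0 rp1 wp2
slot 4 (ALU): stall RD_PORT — free A2,Mu2,Ld1,B0 rp1 wp2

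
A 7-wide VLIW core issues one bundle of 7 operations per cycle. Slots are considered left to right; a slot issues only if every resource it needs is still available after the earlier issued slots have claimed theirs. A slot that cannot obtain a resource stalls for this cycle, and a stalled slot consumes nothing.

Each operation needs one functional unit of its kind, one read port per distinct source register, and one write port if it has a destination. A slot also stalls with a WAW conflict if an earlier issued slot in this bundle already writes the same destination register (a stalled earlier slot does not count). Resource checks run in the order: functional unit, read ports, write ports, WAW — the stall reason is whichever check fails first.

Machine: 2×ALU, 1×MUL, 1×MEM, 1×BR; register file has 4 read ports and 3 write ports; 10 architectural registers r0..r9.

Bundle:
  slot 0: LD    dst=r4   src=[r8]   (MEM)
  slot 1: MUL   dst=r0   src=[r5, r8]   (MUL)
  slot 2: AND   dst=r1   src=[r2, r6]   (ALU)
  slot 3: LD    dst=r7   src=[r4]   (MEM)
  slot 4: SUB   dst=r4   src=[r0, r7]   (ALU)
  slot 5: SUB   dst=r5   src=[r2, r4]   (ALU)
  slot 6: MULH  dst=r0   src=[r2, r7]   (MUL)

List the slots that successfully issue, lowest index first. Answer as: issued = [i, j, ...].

issued = [0, 1]

slot 0 (MEM): ISSUE — free A2,Mu1,Ld0,B1 rp3 wp2
slot 1 (MUL): ISSUE — free A2,Mu0,Ld0,B1 rp1 wp1
slot 2 (ALU): stall RD_PORT — free A2,Mu0,Ld0,B1 rp1 wp1
slot 3 (MEM): stall FU — free A2,Mu0,Ld0,B1 rp1 wp1
slot 4 (ALU): stall RD_PORT — free A2,Mu0,Ld0,B1 rp1 wp1
slot 5 (ALU): stall RD_PORT — free A2,Mu0,Ld0,B1 rp1 wp1
slot 6 (MUL): stall FU — free A2,Mu0,Ld0,B1 rp1 wp1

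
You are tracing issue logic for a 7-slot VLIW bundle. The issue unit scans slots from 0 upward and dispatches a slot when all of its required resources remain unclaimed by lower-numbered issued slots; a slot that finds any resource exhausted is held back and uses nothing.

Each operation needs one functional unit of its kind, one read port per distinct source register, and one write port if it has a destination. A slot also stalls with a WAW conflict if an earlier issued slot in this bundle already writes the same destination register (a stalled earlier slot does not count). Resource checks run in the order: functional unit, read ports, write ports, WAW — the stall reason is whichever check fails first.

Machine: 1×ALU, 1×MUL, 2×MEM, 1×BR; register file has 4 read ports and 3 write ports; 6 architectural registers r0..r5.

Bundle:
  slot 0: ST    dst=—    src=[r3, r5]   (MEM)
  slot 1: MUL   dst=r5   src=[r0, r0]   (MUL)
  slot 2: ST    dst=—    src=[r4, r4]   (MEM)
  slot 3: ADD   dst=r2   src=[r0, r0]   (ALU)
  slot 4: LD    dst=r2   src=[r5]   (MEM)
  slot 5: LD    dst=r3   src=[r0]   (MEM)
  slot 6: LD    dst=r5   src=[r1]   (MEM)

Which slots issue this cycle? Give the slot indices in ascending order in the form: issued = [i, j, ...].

issued = [0, 1, 2]

(0) want 1×MEM +2rd +0wr — yes → AL1|MU1|ME1|BR1|rd2|wr3
(1) want 1×MUL +1rd +1wr — yes → AL1|MU0|ME1|BR1|rd1|wr2
(2) want 1×MEM +1rd +0wr — yes → AL1|MU0|ME0|BR1|rd0|wr2
(3) want 1×ALU +1rd +1wr — RD_PORT → AL1|MU0|ME0|BR1|rd0|wr2
(4) want 1×MEM +1rd +1wr — FU → AL1|MU0|ME0|BR1|rd0|wr2
(5) want 1×MEM +1rd +1wr — FU → AL1|MU0|ME0|BR1|rd0|wr2
(6) want 1×MEM +1rd +1wr — FU → AL1|MU0|ME0|BR1|rd0|wr2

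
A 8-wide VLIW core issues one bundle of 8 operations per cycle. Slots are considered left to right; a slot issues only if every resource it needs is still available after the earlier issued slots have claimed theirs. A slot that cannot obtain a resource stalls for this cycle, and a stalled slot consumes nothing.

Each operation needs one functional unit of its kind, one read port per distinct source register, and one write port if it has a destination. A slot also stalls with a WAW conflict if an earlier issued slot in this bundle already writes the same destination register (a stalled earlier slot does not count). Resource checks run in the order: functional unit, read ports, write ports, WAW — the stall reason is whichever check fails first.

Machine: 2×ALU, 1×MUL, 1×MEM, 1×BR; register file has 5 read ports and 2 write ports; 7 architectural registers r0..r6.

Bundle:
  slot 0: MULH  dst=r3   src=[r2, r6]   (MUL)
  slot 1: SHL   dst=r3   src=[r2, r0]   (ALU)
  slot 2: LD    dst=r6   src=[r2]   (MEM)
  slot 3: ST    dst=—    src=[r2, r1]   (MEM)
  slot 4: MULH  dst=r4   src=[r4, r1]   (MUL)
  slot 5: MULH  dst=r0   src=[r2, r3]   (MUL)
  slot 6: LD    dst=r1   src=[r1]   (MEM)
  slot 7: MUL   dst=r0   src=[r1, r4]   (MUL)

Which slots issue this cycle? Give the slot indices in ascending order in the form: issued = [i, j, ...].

issued = [0, 2]

[0] MUL needs rd=2 wr=1: ok; after: ALU=2 MUL=0 MEM=1 BR=1, R=3, W=1
[1] ALU needs rd=2 wr=1: WAW; after: ALU=2 MUL=0 MEM=1 BR=1, R=3, W=1
[2] MEM needs rd=1 wr=1: ok; after: ALU=2 MUL=0 MEM=0 BR=1, R=2, W=0
[3] MEM needs rd=2 wr=0: FU; after: ALU=2 MUL=0 MEM=0 BR=1, R=2, W=0
[4] MUL needs rd=2 wr=1: FU; after: ALU=2 MUL=0 MEM=0 BR=1, R=2, W=0
[5] MUL needs rd=2 wr=1: FU; after: ALU=2 MUL=0 MEM=0 BR=1, R=2, W=0
[6] MEM needs rd=1 wr=1: FU; after: ALU=2 MUL=0 MEM=0 BR=1, R=2, W=0
[7] MUL needs rd=2 wr=1: FU; after: ALU=2 MUL=0 MEM=0 BR=1, R=2, W=0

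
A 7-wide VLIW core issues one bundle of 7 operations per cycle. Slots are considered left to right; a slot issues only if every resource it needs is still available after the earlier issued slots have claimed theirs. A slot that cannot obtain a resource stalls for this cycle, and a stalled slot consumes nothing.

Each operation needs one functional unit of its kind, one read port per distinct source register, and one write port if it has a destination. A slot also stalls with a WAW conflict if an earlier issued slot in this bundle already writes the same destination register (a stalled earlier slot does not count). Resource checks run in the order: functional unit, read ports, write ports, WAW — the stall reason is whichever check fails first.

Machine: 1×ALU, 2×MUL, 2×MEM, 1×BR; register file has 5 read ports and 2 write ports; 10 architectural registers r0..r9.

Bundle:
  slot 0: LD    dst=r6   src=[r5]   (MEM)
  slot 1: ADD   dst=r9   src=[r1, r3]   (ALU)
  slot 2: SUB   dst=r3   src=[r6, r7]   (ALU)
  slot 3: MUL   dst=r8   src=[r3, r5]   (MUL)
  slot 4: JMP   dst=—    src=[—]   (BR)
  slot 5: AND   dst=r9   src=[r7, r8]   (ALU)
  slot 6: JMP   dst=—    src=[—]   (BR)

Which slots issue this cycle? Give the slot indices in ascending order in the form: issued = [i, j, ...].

slot 0 (MEM): ISSUE — free A1,Mu2,Ld1,B1 rp4 wp1
slot 1 (ALU): ISSUE — free A0,Mu2,Ld1,B1 rp2 wp0
slot 2 (ALU): stall FU — free A0,Mu2,Ld1,B1 rp2 wp0
slot 3 (MUL): stall WR_PORT — free A0,Mu2,Ld1,B1 rp2 wp0
slot 4 (BR): ISSUE — free A0,Mu2,Ld1,B0 rp2 wp0
slot 5 (ALU): stall FU — free A0,Mu2,Ld1,B0 rp2 wp0
slot 6 (BR): stall FU — free A0,Mu2,Ld1,B0 rp2 wp0

issued = [0, 1, 4]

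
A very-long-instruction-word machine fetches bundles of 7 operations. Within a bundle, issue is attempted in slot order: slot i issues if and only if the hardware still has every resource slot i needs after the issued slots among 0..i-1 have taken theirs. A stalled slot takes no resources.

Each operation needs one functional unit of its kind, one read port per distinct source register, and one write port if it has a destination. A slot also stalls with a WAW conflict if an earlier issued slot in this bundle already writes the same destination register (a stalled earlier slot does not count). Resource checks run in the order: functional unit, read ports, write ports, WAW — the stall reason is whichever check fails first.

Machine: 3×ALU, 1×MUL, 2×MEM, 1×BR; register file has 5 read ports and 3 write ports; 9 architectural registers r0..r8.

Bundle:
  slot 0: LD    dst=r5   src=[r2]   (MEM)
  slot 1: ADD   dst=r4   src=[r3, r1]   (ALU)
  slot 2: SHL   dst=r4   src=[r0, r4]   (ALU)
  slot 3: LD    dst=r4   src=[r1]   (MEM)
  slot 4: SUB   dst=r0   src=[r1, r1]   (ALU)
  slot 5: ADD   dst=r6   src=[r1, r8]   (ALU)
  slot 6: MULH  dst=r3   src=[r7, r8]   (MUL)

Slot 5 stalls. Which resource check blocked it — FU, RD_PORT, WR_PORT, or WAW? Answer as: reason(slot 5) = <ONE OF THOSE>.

  0. MEM→r5 ⇒ go  {3A/1Mu/1Ld/1B | 4r 2w}
  1. ALU→r4 ⇒ go  {2A/1Mu/1Ld/1B | 2r 1w}
  2. ALU→r4 ⇒ no(WAW)  {2A/1Mu/1Ld/1B | 2r 1w}
  3. MEM→r4 ⇒ no(WAW)  {2A/1Mu/1Ld/1B | 2r 1w}
  4. ALU→r0 ⇒ go  {1A/1Mu/1Ld/1B | 1r 0w}
  5. ALU→r6 ⇒ no(RD_PORT)  {1A/1Mu/1Ld/1B | 1r 0w}
  6. MUL→r3 ⇒ no(RD_PORT)  {1A/1Mu/1Ld/1B | 1r 0w}

reason(slot 5) = RD_PORT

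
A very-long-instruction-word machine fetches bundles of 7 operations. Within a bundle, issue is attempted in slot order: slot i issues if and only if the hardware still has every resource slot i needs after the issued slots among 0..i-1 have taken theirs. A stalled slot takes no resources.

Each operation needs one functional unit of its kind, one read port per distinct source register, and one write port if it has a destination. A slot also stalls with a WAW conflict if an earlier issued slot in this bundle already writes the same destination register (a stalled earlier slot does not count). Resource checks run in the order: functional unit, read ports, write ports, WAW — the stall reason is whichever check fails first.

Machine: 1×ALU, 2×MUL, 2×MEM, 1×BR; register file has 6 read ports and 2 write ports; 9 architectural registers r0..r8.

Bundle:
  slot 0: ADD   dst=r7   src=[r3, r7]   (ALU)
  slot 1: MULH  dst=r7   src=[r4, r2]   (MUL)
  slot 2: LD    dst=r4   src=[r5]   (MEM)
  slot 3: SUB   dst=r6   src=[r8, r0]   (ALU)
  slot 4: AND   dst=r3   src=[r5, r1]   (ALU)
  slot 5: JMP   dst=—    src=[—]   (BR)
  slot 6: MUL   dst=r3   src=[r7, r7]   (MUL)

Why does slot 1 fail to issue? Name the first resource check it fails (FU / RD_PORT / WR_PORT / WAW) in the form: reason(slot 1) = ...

reason(slot 1) = WAW

(0) want 1×ALU +2rd +1wr — yes → AL0|MU2|ME2|BR1|rd4|wr1
(1) want 1×MUL +2rd +1wr — WAW → AL0|MU2|ME2|BR1|rd4|wr1
(2) want 1×MEM +1rd +1wr — yes → AL0|MU2|ME1|BR1|rd3|wr0
(3) want 1×ALU +2rd +1wr — FU → AL0|MU2|ME1|BR1|rd3|wr0
(4) want 1×ALU +2rd +1wr — FU → AL0|MU2|ME1|BR1|rd3|wr0
(5) want 1×BR +0rd +0wr — yes → AL0|MU2|ME1|BR0|rd3|wr0
(6) want 1×MUL +1rd +1wr — WR_PORT → AL0|MU2|ME1|BR0|rd3|wr0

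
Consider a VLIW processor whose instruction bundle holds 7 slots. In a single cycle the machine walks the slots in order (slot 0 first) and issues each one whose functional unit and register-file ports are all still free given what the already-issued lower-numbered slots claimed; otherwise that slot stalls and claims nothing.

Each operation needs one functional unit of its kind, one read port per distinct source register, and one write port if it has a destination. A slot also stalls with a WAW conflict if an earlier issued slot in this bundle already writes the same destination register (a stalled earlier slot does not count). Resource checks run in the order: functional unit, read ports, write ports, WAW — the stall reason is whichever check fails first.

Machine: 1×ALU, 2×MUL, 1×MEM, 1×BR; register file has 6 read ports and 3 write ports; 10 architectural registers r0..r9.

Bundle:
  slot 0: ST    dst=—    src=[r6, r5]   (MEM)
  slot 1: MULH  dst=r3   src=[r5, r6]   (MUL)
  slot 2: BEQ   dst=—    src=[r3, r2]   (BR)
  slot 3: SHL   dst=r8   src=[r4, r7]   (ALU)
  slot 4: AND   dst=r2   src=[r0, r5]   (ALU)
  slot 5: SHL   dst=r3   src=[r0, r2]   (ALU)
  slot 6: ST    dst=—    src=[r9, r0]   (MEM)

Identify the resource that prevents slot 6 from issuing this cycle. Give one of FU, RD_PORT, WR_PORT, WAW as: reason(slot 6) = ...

  0. MEM ⇒ go  {1A/2Mu/0Ld/1B | 4r 3w}
  1. MUL→r3 ⇒ go  {1A/1Mu/0Ld/1B | 2r 2w}
  2. BR ⇒ go  {1A/1Mu/0Ld/0B | 0r 2w}
  3. ALU→r8 ⇒ no(RD_PORT)  {1A/1Mu/0Ld/0B | 0r 2w}
  4. ALU→r2 ⇒ no(RD_PORT)  {1A/1Mu/0Ld/0B | 0r 2w}
  5. ALU→r3 ⇒ no(RD_PORT)  {1A/1Mu/0Ld/0B | 0r 2w}
  6. MEM ⇒ no(FU)  {1A/1Mu/0Ld/0B | 0r 2w}

reason(slot 6) = FU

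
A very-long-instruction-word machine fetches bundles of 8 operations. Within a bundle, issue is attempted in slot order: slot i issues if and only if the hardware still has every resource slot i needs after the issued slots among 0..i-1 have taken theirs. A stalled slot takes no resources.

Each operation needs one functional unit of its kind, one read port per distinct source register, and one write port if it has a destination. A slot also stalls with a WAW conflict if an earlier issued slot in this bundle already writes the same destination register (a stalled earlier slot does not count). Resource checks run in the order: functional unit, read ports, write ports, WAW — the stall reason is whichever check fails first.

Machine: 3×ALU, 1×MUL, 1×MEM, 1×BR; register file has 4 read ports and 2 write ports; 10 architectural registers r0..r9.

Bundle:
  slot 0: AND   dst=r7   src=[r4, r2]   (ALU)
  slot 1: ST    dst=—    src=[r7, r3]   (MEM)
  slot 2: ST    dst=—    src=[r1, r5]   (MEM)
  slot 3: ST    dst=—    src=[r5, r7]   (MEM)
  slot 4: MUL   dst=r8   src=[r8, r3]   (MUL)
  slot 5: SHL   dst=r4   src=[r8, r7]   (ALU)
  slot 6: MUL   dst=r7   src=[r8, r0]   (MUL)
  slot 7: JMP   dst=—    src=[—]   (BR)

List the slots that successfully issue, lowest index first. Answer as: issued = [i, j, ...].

slot 0 (ALU): ISSUE — free A2,Mu1,Ld1,B1 rp2 wp1
slot 1 (MEM): ISSUE — free A2,Mu1,Ld0,B1 rp0 wp1
slot 2 (MEM): stall FU — free A2,Mu1,Ld0,B1 rp0 wp1
slot 3 (MEM): stall FU — free A2,Mu1,Ld0,B1 rp0 wp1
slot 4 (MUL): stall RD_PORT — free A2,Mu1,Ld0,B1 rp0 wp1
slot 5 (ALU): stall RD_PORT — free A2,Mu1,Ld0,B1 rp0 wp1
slot 6 (MUL): stall RD_PORT — free A2,Mu1,Ld0,B1 rp0 wp1
slot 7 (BR): ISSUE — free A2,Mu1,Ld0,B0 rp0 wp1

issued = [0, 1, 7]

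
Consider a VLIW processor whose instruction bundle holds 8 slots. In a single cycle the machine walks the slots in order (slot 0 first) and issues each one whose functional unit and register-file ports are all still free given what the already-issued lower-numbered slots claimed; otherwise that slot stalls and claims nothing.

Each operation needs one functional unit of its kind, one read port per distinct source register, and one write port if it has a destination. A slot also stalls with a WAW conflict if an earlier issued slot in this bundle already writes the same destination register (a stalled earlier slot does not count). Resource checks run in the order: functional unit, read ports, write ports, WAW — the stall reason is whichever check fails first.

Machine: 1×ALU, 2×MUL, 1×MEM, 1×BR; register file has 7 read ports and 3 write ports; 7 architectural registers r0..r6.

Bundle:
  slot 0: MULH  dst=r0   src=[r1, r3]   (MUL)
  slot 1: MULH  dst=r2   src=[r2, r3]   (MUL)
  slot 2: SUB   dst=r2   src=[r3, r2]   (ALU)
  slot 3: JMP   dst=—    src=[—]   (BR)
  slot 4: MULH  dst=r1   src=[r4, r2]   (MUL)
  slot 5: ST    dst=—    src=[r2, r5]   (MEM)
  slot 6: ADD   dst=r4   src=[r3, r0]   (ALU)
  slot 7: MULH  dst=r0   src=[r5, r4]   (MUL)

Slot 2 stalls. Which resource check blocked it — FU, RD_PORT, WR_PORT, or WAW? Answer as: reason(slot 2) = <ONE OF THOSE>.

reason(slot 2) = WAW

(0) want 1×MUL +2rd +1wr — yes → AL1|MU1|ME1|BR1|rd5|wr2
(1) want 1×MUL +2rd +1wr — yes → AL1|MU0|ME1|BR1|rd3|wr1
(2) want 1×ALU +2rd +1wr — WAW → AL1|MU0|ME1|BR1|rd3|wr1
(3) want 1×BR +0rd +0wr — yes → AL1|MU0|ME1|BR0|rd3|wr1
(4) want 1×MUL +2rd +1wr — FU → AL1|MU0|ME1|BR0|rd3|wr1
(5) want 1×MEM +2rd +0wr — yes → AL1|MU0|ME0|BR0|rd1|wr1
(6) want 1×ALU +2rd +1wr — RD_PORT → AL1|MU0|ME0|BR0|rd1|wr1
(7) want 1×MUL +2rd +1wr — FU → AL1|MU0|ME0|BR0|rd1|wr1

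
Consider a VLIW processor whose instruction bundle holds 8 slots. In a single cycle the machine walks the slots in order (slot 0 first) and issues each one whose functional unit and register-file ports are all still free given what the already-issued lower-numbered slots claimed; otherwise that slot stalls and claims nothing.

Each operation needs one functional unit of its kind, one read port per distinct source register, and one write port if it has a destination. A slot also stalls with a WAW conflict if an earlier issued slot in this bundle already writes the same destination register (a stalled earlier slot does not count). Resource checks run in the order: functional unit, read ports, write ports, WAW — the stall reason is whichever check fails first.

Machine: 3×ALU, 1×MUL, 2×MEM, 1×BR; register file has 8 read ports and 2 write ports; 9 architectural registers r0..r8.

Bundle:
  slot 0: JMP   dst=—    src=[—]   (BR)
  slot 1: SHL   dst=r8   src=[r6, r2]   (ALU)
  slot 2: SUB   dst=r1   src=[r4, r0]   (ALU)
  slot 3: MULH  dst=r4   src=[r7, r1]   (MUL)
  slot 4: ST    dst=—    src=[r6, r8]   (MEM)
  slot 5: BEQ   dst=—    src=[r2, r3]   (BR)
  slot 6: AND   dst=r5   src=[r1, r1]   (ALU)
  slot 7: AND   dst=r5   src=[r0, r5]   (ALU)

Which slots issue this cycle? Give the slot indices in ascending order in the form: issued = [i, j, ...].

issued = [0, 1, 2, 4]

#0 BR src=- dispatched  <A:3 Mu:1 Ld:2 B:0 rd:8 wr:2>
#1 ALU src=r6,r2 dispatched  <A:2 Mu:1 Ld:2 B:0 rd:6 wr:1>
#2 ALU src=r4,r0 dispatched  <A:1 Mu:1 Ld:2 B:0 rd:4 wr:0>
#3 MUL src=r7,r1 held:WR_PORT  <A:1 Mu:1 Ld:2 B:0 rd:4 wr:0>
#4 MEM src=r6,r8 dispatched  <A:1 Mu:1 Ld:1 B:0 rd:2 wr:0>
#5 BR src=r2,r3 held:FU  <A:1 Mu:1 Ld:1 B:0 rd:2 wr:0>
#6 ALU src=r1,r1 held:WR_PORT  <A:1 Mu:1 Ld:1 B:0 rd:2 wr:0>
#7 ALU src=r0,r5 held:WR_PORT  <A:1 Mu:1 Ld:1 B:0 rd:2 wr:0>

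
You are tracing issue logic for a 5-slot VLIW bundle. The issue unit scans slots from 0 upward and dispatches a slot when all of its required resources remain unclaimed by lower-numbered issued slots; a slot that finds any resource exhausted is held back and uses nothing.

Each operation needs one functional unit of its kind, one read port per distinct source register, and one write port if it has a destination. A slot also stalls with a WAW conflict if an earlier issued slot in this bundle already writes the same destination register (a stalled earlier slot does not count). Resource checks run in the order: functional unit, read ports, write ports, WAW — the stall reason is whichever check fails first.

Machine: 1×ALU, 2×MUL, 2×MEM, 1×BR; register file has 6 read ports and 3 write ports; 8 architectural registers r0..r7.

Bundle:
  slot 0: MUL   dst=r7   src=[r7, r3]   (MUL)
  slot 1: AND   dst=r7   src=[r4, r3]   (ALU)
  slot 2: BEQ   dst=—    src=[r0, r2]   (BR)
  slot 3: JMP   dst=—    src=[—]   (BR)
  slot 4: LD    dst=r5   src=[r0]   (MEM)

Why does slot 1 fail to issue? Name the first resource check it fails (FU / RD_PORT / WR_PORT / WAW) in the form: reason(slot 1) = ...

reason(slot 1) = WAW

#0 MUL src=r7,r3 dispatched  <A:1 Mu:1 Ld:2 B:1 rd:4 wr:2>
#1 ALU src=r4,r3 held:WAW  <A:1 Mu:1 Ld:2 B:1 rd:4 wr:2>
#2 BR src=r0,r2 dispatched  <A:1 Mu:1 Ld:2 B:0 rd:2 wr:2>
#3 BR src=- held:FU  <A:1 Mu:1 Ld:2 B:0 rd:2 wr:2>
#4 MEM src=r0 dispatched  <A:1 Mu:1 Ld:1 B:0 rd:1 wr:1>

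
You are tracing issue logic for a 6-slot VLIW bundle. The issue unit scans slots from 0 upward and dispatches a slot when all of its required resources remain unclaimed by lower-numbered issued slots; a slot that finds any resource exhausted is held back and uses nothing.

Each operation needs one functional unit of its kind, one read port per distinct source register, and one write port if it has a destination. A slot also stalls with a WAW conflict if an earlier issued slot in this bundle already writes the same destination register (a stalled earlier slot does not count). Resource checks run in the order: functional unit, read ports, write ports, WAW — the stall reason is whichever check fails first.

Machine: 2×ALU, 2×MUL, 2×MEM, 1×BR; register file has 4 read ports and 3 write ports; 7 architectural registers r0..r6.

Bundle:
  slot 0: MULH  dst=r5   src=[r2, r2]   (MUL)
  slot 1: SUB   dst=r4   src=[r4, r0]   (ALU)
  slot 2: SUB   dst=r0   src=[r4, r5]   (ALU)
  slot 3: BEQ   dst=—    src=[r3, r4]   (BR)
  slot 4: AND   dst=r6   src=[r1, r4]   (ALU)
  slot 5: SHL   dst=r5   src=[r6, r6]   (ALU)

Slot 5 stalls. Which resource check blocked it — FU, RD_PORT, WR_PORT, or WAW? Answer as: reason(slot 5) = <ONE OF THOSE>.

reason(slot 5) = WAW

[0] MUL needs rd=1 wr=1: ok; after: ALU=2 MUL=1 MEM=2 BR=1, R=3, W=2
[1] ALU needs rd=2 wr=1: ok; after: ALU=1 MUL=1 MEM=2 BR=1, R=1, W=1
[2] ALU needs rd=2 wr=1: RD_PORT; after: ALU=1 MUL=1 MEM=2 BR=1, R=1, W=1
[3] BR needs rd=2 wr=0: RD_PORT; after: ALU=1 MUL=1 MEM=2 BR=1, R=1, W=1
[4] ALU needs rd=2 wr=1: RD_PORT; after: ALU=1 MUL=1 MEM=2 BR=1, R=1, W=1
[5] ALU needs rd=1 wr=1: WAW; after: ALU=1 MUL=1 MEM=2 BR=1, R=1, W=1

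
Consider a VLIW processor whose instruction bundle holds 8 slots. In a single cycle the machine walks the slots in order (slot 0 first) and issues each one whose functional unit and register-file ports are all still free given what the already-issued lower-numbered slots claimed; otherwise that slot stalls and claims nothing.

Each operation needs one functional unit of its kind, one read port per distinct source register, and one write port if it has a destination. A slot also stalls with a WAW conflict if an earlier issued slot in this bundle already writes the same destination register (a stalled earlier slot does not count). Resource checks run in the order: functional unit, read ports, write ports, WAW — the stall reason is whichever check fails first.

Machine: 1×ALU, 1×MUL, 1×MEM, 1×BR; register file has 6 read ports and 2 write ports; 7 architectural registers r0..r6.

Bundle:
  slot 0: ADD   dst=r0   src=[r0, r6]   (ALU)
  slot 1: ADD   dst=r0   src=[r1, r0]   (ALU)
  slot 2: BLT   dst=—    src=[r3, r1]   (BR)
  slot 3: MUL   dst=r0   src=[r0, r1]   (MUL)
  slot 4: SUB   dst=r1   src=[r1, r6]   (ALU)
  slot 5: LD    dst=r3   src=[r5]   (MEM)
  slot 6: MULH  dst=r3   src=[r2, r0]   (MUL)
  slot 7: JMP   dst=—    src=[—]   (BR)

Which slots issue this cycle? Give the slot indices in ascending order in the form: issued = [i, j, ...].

  0. ALU→r0 ⇒ go  {0A/1Mu/1Ld/1B | 4r 1w}
  1. ALU→r0 ⇒ no(FU)  {0A/1Mu/1Ld/1B | 4r 1w}
  2. BR ⇒ go  {0A/1Mu/1Ld/0B | 2r 1w}
  3. MUL→r0 ⇒ no(WAW)  {0A/1Mu/1Ld/0B | 2r 1w}
  4. ALU→r1 ⇒ no(FU)  {0A/1Mu/1Ld/0B | 2r 1w}
  5. MEM→r3 ⇒ go  {0A/1Mu/0Ld/0B | 1r 0w}
  6. MUL→r3 ⇒ no(RD_PORT)  {0A/1Mu/0Ld/0B | 1r 0w}
  7. BR ⇒ no(FU)  {0A/1Mu/0Ld/0B | 1r 0w}

issued = [0, 2, 5]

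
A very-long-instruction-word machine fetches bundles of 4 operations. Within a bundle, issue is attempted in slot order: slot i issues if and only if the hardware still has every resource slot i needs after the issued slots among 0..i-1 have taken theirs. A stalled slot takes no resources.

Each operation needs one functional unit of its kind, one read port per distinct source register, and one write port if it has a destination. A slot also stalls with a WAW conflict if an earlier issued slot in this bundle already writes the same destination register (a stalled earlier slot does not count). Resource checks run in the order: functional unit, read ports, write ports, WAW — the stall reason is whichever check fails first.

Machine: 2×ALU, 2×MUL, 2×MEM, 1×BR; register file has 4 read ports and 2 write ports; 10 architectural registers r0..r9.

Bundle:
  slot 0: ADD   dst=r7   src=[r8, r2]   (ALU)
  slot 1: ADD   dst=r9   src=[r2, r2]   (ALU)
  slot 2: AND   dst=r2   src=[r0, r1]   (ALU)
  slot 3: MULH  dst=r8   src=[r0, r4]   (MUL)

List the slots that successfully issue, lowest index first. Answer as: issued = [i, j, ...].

issued = [0, 1]

  0. ALU→r7 ⇒ go  {1A/2Mu/2Ld/1B | 2r 1w}
  1. ALU→r9 ⇒ go  {0A/2Mu/2Ld/1B | 1r 0w}
  2. ALU→r2 ⇒ no(FU)  {0A/2Mu/2Ld/1B | 1r 0w}
  3. MUL→r8 ⇒ no(RD_PORT)  {0A/2Mu/2Ld/1B | 1r 0w}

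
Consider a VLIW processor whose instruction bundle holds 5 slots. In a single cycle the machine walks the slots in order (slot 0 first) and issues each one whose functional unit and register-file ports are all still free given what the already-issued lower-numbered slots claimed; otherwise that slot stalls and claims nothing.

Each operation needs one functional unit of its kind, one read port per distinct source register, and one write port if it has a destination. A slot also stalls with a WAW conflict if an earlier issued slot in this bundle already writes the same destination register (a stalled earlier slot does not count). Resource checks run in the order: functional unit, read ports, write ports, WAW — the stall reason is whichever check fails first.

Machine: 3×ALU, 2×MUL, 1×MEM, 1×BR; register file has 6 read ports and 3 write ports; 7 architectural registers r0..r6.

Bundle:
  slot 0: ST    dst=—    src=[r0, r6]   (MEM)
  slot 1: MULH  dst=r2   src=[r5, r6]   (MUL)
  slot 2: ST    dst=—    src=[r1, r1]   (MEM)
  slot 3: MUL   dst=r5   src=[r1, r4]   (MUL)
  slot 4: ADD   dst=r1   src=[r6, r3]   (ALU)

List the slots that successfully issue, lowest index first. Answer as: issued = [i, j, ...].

slot 0 (MEM): ISSUE — free A3,Mu2,Ld0,B1 rp4 wp3
slot 1 (MUL): ISSUE — free A3,Mu1,Ld0,B1 rp2 wp2
slot 2 (MEM): stall FU — free A3,Mu1,Ld0,B1 rp2 wp2
slot 3 (MUL): ISSUE — free A3,Mu0,Ld0,B1 rp0 wp1
slot 4 (ALU): stall RD_PORT — free A3,Mu0,Ld0,B1 rp0 wp1

issued = [0, 1, 3]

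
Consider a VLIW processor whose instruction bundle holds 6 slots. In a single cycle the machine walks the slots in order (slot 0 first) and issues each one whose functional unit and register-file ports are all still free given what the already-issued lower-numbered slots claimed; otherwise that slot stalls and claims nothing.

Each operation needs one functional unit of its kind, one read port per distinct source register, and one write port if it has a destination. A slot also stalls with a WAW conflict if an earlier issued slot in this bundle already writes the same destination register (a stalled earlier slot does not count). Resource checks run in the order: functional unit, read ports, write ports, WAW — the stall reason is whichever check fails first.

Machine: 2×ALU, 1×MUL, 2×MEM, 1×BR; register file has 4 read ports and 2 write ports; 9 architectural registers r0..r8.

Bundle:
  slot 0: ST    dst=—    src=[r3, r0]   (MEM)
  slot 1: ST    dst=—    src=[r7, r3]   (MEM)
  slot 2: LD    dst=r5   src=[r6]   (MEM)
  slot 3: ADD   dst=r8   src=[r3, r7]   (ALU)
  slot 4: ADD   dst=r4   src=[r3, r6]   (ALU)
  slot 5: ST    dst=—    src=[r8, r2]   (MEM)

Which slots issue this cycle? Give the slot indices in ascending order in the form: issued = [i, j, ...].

issued = [0, 1]

[0] MEM needs rd=2 wr=0: ok; after: ALU=2 MUL=1 MEM=1 BR=1, R=2, W=2
[1] MEM needs rd=2 wr=0: ok; after: ALU=2 MUL=1 MEM=0 BR=1, R=0, W=2
[2] MEM needs rd=1 wr=1: FU; after: ALU=2 MUL=1 MEM=0 BR=1, R=0, W=2
[3] ALU needs rd=2 wr=1: RD_PORT; after: ALU=2 MUL=1 MEM=0 BR=1, R=0, W=2
[4] ALU needs rd=2 wr=1: RD_PORT; after: ALU=2 MUL=1 MEM=0 BR=1, R=0, W=2
[5] MEM needs rd=2 wr=0: FU; after: ALU=2 MUL=1 MEM=0 BR=1, R=0, W=2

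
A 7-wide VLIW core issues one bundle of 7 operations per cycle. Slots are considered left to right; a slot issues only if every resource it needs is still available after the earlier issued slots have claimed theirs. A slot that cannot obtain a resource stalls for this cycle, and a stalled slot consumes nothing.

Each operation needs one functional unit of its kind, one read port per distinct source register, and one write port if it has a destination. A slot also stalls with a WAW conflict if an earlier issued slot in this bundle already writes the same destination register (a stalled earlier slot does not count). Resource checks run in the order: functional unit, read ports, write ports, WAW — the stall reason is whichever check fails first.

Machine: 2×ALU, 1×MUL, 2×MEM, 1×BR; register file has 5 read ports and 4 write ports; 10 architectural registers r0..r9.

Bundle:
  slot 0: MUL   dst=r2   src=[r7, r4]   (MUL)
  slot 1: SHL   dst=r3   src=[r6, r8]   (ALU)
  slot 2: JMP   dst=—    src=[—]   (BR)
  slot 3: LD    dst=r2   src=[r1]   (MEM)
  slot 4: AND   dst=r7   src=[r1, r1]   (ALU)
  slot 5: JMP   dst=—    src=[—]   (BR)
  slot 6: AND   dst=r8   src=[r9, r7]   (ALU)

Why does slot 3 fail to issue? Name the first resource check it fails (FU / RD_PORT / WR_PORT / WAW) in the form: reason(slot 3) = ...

  0. MUL→r2 ⇒ go  {2A/0Mu/2Ld/1B | 3r 3w}
  1. ALU→r3 ⇒ go  {1A/0Mu/2Ld/1B | 1r 2w}
  2. BR ⇒ go  {1A/0Mu/2Ld/0B | 1r 2w}
  3. MEM→r2 ⇒ no(WAW)  {1A/0Mu/2Ld/0B | 1r 2w}
  4. ALU→r7 ⇒ go  {0A/0Mu/2Ld/0B | 0r 1w}
  5. BR ⇒ no(FU)  {0A/0Mu/2Ld/0B | 0r 1w}
  6. ALU→r8 ⇒ no(FU)  {0A/0Mu/2Ld/0B | 0r 1w}

reason(slot 3) = WAW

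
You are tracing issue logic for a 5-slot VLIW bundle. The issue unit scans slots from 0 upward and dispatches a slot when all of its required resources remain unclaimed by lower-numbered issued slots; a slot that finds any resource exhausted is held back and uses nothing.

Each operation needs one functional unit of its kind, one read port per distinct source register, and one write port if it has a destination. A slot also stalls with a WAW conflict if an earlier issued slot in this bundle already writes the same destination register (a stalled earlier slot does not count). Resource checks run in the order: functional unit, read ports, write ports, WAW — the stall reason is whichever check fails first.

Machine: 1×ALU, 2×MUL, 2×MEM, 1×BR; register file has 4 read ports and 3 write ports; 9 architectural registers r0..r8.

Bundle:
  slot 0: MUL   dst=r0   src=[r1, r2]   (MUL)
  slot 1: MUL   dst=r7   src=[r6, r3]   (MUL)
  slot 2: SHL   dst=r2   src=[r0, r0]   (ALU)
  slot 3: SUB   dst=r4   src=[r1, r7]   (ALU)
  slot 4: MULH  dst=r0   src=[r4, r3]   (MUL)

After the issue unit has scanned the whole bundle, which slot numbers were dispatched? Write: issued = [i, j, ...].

issued = [0, 1]

  0. MUL→r0 ⇒ go  {1A/1Mu/2Ld/1B | 2r 2w}
  1. MUL→r7 ⇒ go  {1A/0Mu/2Ld/1B | 0r 1w}
  2. ALU→r2 ⇒ no(RD_PORT)  {1A/0Mu/2Ld/1B | 0r 1w}
  3. ALU→r4 ⇒ no(RD_PORT)  {1A/0Mu/2Ld/1B | 0r 1w}
  4. MUL→r0 ⇒ no(FU)  {1A/0Mu/2Ld/1B | 0r 1w}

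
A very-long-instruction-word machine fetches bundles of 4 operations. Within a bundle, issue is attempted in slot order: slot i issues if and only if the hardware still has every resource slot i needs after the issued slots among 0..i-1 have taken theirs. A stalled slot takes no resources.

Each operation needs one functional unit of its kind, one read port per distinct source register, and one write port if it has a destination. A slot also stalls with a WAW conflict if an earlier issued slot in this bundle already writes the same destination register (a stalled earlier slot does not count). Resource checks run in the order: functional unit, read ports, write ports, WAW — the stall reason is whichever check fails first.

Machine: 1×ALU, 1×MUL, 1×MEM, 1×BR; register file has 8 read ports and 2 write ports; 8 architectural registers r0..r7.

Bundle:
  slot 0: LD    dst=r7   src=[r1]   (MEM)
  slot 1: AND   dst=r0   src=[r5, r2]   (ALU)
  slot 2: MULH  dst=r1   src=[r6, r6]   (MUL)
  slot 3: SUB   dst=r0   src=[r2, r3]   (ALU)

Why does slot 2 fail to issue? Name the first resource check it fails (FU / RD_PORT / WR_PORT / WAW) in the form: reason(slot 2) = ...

  0. MEM→r7 ⇒ go  {1A/1Mu/0Ld/1B | 7r 1w}
  1. ALU→r0 ⇒ go  {0A/1Mu/0Ld/1B | 5r 0w}
  2. MUL→r1 ⇒ no(WR_PORT)  {0A/1Mu/0Ld/1B | 5r 0w}
  3. ALU→r0 ⇒ no(FU)  {0A/1Mu/0Ld/1B | 5r 0w}

reason(slot 2) = WR_PORT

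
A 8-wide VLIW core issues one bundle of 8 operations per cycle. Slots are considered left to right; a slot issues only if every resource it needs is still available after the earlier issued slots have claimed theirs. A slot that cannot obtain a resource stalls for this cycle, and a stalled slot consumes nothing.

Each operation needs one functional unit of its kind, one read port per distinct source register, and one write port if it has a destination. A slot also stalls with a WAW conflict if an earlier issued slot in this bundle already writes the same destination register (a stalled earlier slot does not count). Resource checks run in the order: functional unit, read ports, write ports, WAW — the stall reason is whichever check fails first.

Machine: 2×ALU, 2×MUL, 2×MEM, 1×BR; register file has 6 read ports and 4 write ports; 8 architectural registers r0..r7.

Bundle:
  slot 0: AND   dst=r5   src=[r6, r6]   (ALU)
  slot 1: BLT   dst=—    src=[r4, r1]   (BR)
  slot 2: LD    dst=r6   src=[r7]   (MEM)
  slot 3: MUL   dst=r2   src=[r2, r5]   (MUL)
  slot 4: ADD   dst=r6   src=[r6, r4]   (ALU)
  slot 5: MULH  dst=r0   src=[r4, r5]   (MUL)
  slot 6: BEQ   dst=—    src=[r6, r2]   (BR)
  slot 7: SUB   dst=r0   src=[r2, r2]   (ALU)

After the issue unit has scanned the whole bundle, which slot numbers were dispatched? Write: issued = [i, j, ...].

issued = [0, 1, 2, 3]

  0. ALU→r5 ⇒ go  {1A/2Mu/2Ld/1B | 5r 3w}
  1. BR ⇒ go  {1A/2Mu/2Ld/0B | 3r 3w}
  2. MEM→r6 ⇒ go  {1A/2Mu/1Ld/0B | 2r 2w}
  3. MUL→r2 ⇒ go  {1A/1Mu/1Ld/0B | 0r 1w}
  4. ALU→r6 ⇒ no(RD_PORT)  {1A/1Mu/1Ld/0B | 0r 1w}
  5. MUL→r0 ⇒ no(RD_PORT)  {1A/1Mu/1Ld/0B | 0r 1w}
  6. BR ⇒ no(FU)  {1A/1Mu/1Ld/0B | 0r 1w}
  7. ALU→r0 ⇒ no(RD_PORT)  {1A/1Mu/1Ld/0B | 0r 1w}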